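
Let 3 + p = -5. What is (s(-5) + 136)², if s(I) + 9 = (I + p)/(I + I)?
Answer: 1646089/100 ≈ 16461.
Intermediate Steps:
p = -8 (p = -3 - 5 = -8)
s(I) = -9 + (-8 + I)/(2*I) (s(I) = -9 + (I - 8)/(I + I) = -9 + (-8 + I)/((2*I)) = -9 + (-8 + I)*(1/(2*I)) = -9 + (-8 + I)/(2*I))
(s(-5) + 136)² = ((-17/2 - 4/(-5)) + 136)² = ((-17/2 - 4*(-⅕)) + 136)² = ((-17/2 + ⅘) + 136)² = (-77/10 + 136)² = (1283/10)² = 1646089/100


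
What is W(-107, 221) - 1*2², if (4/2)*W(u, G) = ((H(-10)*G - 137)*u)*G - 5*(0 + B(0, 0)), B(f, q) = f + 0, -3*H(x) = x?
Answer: -42540977/6 ≈ -7.0902e+6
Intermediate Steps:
H(x) = -x/3
B(f, q) = f
W(u, G) = G*u*(-137 + 10*G/3)/2 (W(u, G) = ((((-⅓*(-10))*G - 137)*u)*G - 5*(0 + 0))/2 = (((10*G/3 - 137)*u)*G - 5*0)/2 = (((-137 + 10*G/3)*u)*G + 0)/2 = ((u*(-137 + 10*G/3))*G + 0)/2 = (G*u*(-137 + 10*G/3) + 0)/2 = (G*u*(-137 + 10*G/3))/2 = G*u*(-137 + 10*G/3)/2)
W(-107, 221) - 1*2² = (⅙)*221*(-107)*(-411 + 10*221) - 1*2² = (⅙)*221*(-107)*(-411 + 2210) - 1*4 = (⅙)*221*(-107)*1799 - 4 = -42540953/6 - 4 = -42540977/6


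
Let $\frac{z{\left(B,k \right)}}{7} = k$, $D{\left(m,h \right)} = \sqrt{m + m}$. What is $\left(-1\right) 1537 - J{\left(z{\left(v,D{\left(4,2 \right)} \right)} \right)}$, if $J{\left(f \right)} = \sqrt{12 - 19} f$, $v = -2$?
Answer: $-1537 - 14 i \sqrt{14} \approx -1537.0 - 52.383 i$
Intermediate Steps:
$D{\left(m,h \right)} = \sqrt{2} \sqrt{m}$ ($D{\left(m,h \right)} = \sqrt{2 m} = \sqrt{2} \sqrt{m}$)
$z{\left(B,k \right)} = 7 k$
$J{\left(f \right)} = i f \sqrt{7}$ ($J{\left(f \right)} = \sqrt{-7} f = i \sqrt{7} f = i f \sqrt{7}$)
$\left(-1\right) 1537 - J{\left(z{\left(v,D{\left(4,2 \right)} \right)} \right)} = \left(-1\right) 1537 - i 7 \sqrt{2} \sqrt{4} \sqrt{7} = -1537 - i 7 \sqrt{2} \cdot 2 \sqrt{7} = -1537 - i 7 \cdot 2 \sqrt{2} \sqrt{7} = -1537 - i 14 \sqrt{2} \sqrt{7} = -1537 - 14 i \sqrt{14}$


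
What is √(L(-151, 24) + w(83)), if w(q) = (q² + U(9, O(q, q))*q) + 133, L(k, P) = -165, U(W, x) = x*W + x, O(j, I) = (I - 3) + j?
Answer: √142147 ≈ 377.02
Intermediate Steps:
O(j, I) = -3 + I + j (O(j, I) = (-3 + I) + j = -3 + I + j)
U(W, x) = x + W*x (U(W, x) = W*x + x = x + W*x)
w(q) = 133 + q² + q*(-30 + 20*q) (w(q) = (q² + ((-3 + q + q)*(1 + 9))*q) + 133 = (q² + ((-3 + 2*q)*10)*q) + 133 = (q² + (-30 + 20*q)*q) + 133 = (q² + q*(-30 + 20*q)) + 133 = 133 + q² + q*(-30 + 20*q))
√(L(-151, 24) + w(83)) = √(-165 + (133 - 30*83 + 21*83²)) = √(-165 + (133 - 2490 + 21*6889)) = √(-165 + (133 - 2490 + 144669)) = √(-165 + 142312) = √142147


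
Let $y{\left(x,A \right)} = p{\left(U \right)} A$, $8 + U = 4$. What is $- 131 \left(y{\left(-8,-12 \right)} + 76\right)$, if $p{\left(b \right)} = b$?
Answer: $-16244$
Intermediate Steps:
$U = -4$ ($U = -8 + 4 = -4$)
$y{\left(x,A \right)} = - 4 A$
$- 131 \left(y{\left(-8,-12 \right)} + 76\right) = - 131 \left(\left(-4\right) \left(-12\right) + 76\right) = - 131 \left(48 + 76\right) = \left(-131\right) 124 = -16244$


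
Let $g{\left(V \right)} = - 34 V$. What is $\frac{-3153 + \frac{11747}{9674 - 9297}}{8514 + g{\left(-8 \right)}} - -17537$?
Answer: $\frac{29043506990}{1656161} \approx 17537.0$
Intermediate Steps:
$\frac{-3153 + \frac{11747}{9674 - 9297}}{8514 + g{\left(-8 \right)}} - -17537 = \frac{-3153 + \frac{11747}{9674 - 9297}}{8514 - -272} - -17537 = \frac{-3153 + \frac{11747}{377}}{8514 + 272} + 17537 = \frac{-3153 + 11747 \cdot \frac{1}{377}}{8786} + 17537 = \left(-3153 + \frac{11747}{377}\right) \frac{1}{8786} + 17537 = \left(- \frac{1176934}{377}\right) \frac{1}{8786} + 17537 = - \frac{588467}{1656161} + 17537 = \frac{29043506990}{1656161}$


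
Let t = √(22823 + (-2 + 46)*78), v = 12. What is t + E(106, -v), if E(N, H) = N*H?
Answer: -1272 + √26255 ≈ -1110.0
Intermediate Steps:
E(N, H) = H*N
t = √26255 (t = √(22823 + 44*78) = √(22823 + 3432) = √26255 ≈ 162.03)
t + E(106, -v) = √26255 - 1*12*106 = √26255 - 12*106 = √26255 - 1272 = -1272 + √26255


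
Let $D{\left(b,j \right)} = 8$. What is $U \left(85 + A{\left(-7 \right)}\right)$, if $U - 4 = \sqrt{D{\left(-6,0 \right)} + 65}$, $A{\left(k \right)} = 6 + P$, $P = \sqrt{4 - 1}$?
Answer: $\left(4 + \sqrt{73}\right) \left(91 + \sqrt{3}\right) \approx 1163.2$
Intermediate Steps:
$P = \sqrt{3} \approx 1.732$
$A{\left(k \right)} = 6 + \sqrt{3}$
$U = 4 + \sqrt{73}$ ($U = 4 + \sqrt{8 + 65} = 4 + \sqrt{73} \approx 12.544$)
$U \left(85 + A{\left(-7 \right)}\right) = \left(4 + \sqrt{73}\right) \left(85 + \left(6 + \sqrt{3}\right)\right) = \left(4 + \sqrt{73}\right) \left(91 + \sqrt{3}\right)$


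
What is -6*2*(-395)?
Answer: 4740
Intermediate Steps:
-6*2*(-395) = -12*(-395) = 4740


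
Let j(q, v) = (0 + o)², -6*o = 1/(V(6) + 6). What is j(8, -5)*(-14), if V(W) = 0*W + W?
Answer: -7/2592 ≈ -0.0027006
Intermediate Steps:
V(W) = W (V(W) = 0 + W = W)
o = -1/72 (o = -1/(6*(6 + 6)) = -⅙/12 = -⅙*1/12 = -1/72 ≈ -0.013889)
j(q, v) = 1/5184 (j(q, v) = (0 - 1/72)² = (-1/72)² = 1/5184)
j(8, -5)*(-14) = (1/5184)*(-14) = -7/2592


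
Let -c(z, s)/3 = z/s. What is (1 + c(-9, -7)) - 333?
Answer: -2351/7 ≈ -335.86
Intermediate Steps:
c(z, s) = -3*z/s
(1 + c(-9, -7)) - 333 = (1 - 3*(-9)/(-7)) - 333 = (1 - 3*(-9)*(-⅐)) - 333 = (1 - 27/7) - 333 = -20/7 - 333 = -2351/7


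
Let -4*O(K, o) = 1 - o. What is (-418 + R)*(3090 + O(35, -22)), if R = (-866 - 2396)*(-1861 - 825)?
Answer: 54044165409/2 ≈ 2.7022e+10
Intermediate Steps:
O(K, o) = -1/4 + o/4 (O(K, o) = -(1 - o)/4 = -1/4 + o/4)
R = 8761732 (R = -3262*(-2686) = 8761732)
(-418 + R)*(3090 + O(35, -22)) = (-418 + 8761732)*(3090 + (-1/4 + (1/4)*(-22))) = 8761314*(3090 + (-1/4 - 11/2)) = 8761314*(3090 - 23/4) = 8761314*(12337/4) = 54044165409/2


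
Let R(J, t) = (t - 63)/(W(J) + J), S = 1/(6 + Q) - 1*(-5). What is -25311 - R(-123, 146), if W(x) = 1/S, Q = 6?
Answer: -189599638/7491 ≈ -25310.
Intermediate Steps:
S = 61/12 (S = 1/(6 + 6) - 1*(-5) = 1/12 + 5 = 61/12 ≈ 5.0833)
W(x) = 12/61 (W(x) = 1/(61/12) = 12/61)
R(J, t) = (-63 + t)/(12/61 + J) (R(J, t) = (t - 63)/(12/61 + J) = (-63 + t)/(12/61 + J))
-25311 - R(-123, 146) = -25311 - 61*(-63 + 146)/(12 + 61*(-123)) = -25311 - 61*83/(12 - 7503) = -25311 - 61*83/(-7491) = -25311 - 61*(-1)*83/7491 = -25311 - 1*(-5063/7491) = -25311 + 5063/7491 = -189599638/7491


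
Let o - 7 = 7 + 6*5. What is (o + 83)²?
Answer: 16129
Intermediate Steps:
o = 44 (o = 7 + (7 + 6*5) = 7 + (7 + 30) = 7 + 37 = 44)
(o + 83)² = (44 + 83)² = 127² = 16129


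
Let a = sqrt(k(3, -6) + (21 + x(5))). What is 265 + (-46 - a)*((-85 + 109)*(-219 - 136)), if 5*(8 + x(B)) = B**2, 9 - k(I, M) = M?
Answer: 392185 + 8520*sqrt(33) ≈ 4.4113e+5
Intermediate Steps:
k(I, M) = 9 - M
x(B) = -8 + B**2/5
a = sqrt(33) (a = sqrt((9 - 1*(-6)) + (21 + (-8 + (1/5)*5**2))) = sqrt((9 + 6) + (21 + (-8 + (1/5)*25))) = sqrt(15 + (21 + (-8 + 5))) = sqrt(15 + (21 - 3)) = sqrt(15 + 18) = sqrt(33) ≈ 5.7446)
265 + (-46 - a)*((-85 + 109)*(-219 - 136)) = 265 + (-46 - sqrt(33))*((-85 + 109)*(-219 - 136)) = 265 + (-46 - sqrt(33))*(24*(-355)) = 265 + (-46 - sqrt(33))*(-8520) = 265 + (391920 + 8520*sqrt(33)) = 392185 + 8520*sqrt(33)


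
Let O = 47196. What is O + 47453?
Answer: 94649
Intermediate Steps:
O + 47453 = 47196 + 47453 = 94649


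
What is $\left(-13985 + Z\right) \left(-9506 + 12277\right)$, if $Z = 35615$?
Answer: $59936730$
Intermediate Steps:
$\left(-13985 + Z\right) \left(-9506 + 12277\right) = \left(-13985 + 35615\right) \left(-9506 + 12277\right) = 21630 \cdot 2771 = 59936730$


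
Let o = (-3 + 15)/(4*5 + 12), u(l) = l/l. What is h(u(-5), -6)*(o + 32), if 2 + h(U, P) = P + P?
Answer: -1813/4 ≈ -453.25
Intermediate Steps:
u(l) = 1
h(U, P) = -2 + 2*P (h(U, P) = -2 + (P + P) = -2 + 2*P)
o = 3/8 (o = 12/(20 + 12) = 12/32 = 12*(1/32) = 3/8 ≈ 0.37500)
h(u(-5), -6)*(o + 32) = (-2 + 2*(-6))*(3/8 + 32) = (-2 - 12)*(259/8) = -14*259/8 = -1813/4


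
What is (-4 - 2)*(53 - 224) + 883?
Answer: 1909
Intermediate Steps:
(-4 - 2)*(53 - 224) + 883 = -6*(-171) + 883 = 1026 + 883 = 1909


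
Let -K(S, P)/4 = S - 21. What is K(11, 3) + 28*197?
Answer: 5556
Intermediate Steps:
K(S, P) = 84 - 4*S (K(S, P) = -4*(S - 21) = -4*(-21 + S) = 84 - 4*S)
K(11, 3) + 28*197 = (84 - 4*11) + 28*197 = (84 - 44) + 5516 = 40 + 5516 = 5556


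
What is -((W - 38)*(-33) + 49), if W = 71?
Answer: 1040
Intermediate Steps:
-((W - 38)*(-33) + 49) = -((71 - 38)*(-33) + 49) = -(33*(-33) + 49) = -(-1089 + 49) = -1*(-1040) = 1040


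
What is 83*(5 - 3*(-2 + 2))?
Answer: 415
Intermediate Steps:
83*(5 - 3*(-2 + 2)) = 83*(5 - 3*0) = 83*(5 + 0) = 83*5 = 415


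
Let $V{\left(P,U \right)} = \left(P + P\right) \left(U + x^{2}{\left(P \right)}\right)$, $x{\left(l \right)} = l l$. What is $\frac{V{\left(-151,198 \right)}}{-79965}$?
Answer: $\frac{157005511298}{79965} \approx 1.9634 \cdot 10^{6}$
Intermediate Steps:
$x{\left(l \right)} = l^{2}$
$V{\left(P,U \right)} = 2 P \left(U + P^{4}\right)$ ($V{\left(P,U \right)} = \left(P + P\right) \left(U + \left(P^{2}\right)^{2}\right) = 2 P \left(U + P^{4}\right)$)
$\frac{V{\left(-151,198 \right)}}{-79965} = \frac{2 \left(-151\right) \left(198 + \left(-151\right)^{4}\right)}{-79965} = 2 \left(-151\right) \left(198 + 519885601\right) \left(- \frac{1}{79965}\right) = 2 \left(-151\right) 519885799 \left(- \frac{1}{79965}\right) = \left(-157005511298\right) \left(- \frac{1}{79965}\right) = \frac{157005511298}{79965}$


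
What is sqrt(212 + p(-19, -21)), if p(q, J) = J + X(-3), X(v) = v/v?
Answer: 8*sqrt(3) ≈ 13.856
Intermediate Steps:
X(v) = 1
p(q, J) = 1 + J (p(q, J) = J + 1 = 1 + J)
sqrt(212 + p(-19, -21)) = sqrt(212 + (1 - 21)) = sqrt(212 - 20) = sqrt(192) = 8*sqrt(3)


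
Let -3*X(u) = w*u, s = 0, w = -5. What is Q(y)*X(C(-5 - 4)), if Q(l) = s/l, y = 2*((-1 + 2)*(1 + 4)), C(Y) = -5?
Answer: 0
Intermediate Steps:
X(u) = 5*u/3 (X(u) = -(-5)*u/3 = 5*u/3)
y = 10 (y = 2*(1*5) = 2*5 = 10)
Q(l) = 0 (Q(l) = 0/l = 0)
Q(y)*X(C(-5 - 4)) = 0*((5/3)*(-5)) = 0*(-25/3) = 0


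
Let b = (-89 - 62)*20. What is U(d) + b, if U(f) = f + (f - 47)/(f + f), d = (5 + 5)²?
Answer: -583947/200 ≈ -2919.7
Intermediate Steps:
d = 100 (d = 10² = 100)
b = -3020 (b = -151*20 = -3020)
U(f) = f + (-47 + f)/(2*f) (U(f) = f + (-47 + f)/((2*f)) = f + (-47 + f)*(1/(2*f)) = f + (-47 + f)/(2*f))
U(d) + b = (½ + 100 - 47/2/100) - 3020 = (½ + 100 - 47/2*1/100) - 3020 = (½ + 100 - 47/200) - 3020 = 20053/200 - 3020 = -583947/200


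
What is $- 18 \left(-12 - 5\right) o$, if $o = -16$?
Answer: $-4896$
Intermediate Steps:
$- 18 \left(-12 - 5\right) o = - 18 \left(-12 - 5\right) \left(-16\right) = \left(-18\right) \left(-17\right) \left(-16\right) = 306 \left(-16\right) = -4896$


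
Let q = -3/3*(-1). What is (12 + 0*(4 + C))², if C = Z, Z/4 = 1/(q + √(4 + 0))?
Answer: 144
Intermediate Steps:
q = 1 (q = -3*⅓*(-1) = -1*(-1) = 1)
Z = 4/3 (Z = 4/(1 + √(4 + 0)) = 4/(1 + √4) = 4/(1 + 2) = 4/3 ≈ 1.3333)
C = 4/3 ≈ 1.3333
(12 + 0*(4 + C))² = (12 + 0*(4 + 4/3))² = (12 + 0*(16/3))² = (12 + 0)² = 12² = 144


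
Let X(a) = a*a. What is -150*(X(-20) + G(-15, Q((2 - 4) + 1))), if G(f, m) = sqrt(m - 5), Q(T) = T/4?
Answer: -60000 - 75*I*sqrt(21) ≈ -60000.0 - 343.69*I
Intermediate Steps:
X(a) = a**2
Q(T) = T/4 (Q(T) = T*(1/4) = T/4)
G(f, m) = sqrt(-5 + m)
-150*(X(-20) + G(-15, Q((2 - 4) + 1))) = -150*((-20)**2 + sqrt(-5 + ((2 - 4) + 1)/4)) = -150*(400 + sqrt(-5 + (-2 + 1)/4)) = -150*(400 + sqrt(-5 + (1/4)*(-1))) = -150*(400 + sqrt(-5 - 1/4)) = -150*(400 + sqrt(-21/4)) = -150*(400 + I*sqrt(21)/2) = -60000 - 75*I*sqrt(21)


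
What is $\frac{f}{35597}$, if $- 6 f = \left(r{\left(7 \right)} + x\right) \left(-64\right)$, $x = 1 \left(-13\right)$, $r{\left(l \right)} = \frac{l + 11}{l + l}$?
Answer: $- \frac{2624}{747537} \approx -0.0035102$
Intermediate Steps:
$r{\left(l \right)} = \frac{11 + l}{2 l}$
$x = -13$
$f = - \frac{2624}{21}$ ($f = - \frac{\left(\frac{11 + 7}{2 \cdot 7} - 13\right) \left(-64\right)}{6} = - \frac{\left(\frac{1}{2} \cdot \frac{1}{7} \cdot 18 - 13\right) \left(-64\right)}{6} = - \frac{\left(\frac{9}{7} - 13\right) \left(-64\right)}{6} = - \frac{\left(- \frac{82}{7}\right) \left(-64\right)}{6} = \left(- \frac{1}{6}\right) \frac{5248}{7} = - \frac{2624}{21} \approx -124.95$)
$\frac{f}{35597} = - \frac{2624}{21 \cdot 35597} = \left(- \frac{2624}{21}\right) \frac{1}{35597} = - \frac{2624}{747537}$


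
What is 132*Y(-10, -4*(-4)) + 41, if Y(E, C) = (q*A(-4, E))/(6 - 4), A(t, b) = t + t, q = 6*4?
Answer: -12631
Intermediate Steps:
q = 24
A(t, b) = 2*t
Y(E, C) = -96 (Y(E, C) = (24*(2*(-4)))/(6 - 4) = (24*(-8))/2 = -192*1/2 = -96)
132*Y(-10, -4*(-4)) + 41 = 132*(-96) + 41 = -12672 + 41 = -12631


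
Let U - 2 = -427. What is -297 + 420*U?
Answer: -178797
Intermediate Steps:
U = -425 (U = 2 - 427 = -425)
-297 + 420*U = -297 + 420*(-425) = -297 - 178500 = -178797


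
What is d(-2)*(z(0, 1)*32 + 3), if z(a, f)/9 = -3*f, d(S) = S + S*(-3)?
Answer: -3444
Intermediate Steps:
d(S) = -2*S (d(S) = S - 3*S = -2*S)
z(a, f) = -27*f (z(a, f) = 9*(-3*f) = -27*f)
d(-2)*(z(0, 1)*32 + 3) = (-2*(-2))*(-27*1*32 + 3) = 4*(-27*32 + 3) = 4*(-864 + 3) = 4*(-861) = -3444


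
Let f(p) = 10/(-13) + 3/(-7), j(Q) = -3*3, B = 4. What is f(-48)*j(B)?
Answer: 981/91 ≈ 10.780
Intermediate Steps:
j(Q) = -9
f(p) = -109/91 (f(p) = 10*(-1/13) + 3*(-⅐) = -10/13 - 3/7 = -109/91)
f(-48)*j(B) = -109/91*(-9) = 981/91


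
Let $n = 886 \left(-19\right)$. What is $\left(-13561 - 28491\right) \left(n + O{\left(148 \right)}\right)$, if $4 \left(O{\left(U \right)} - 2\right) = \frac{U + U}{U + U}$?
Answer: $707808751$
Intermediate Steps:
$O{\left(U \right)} = \frac{9}{4}$ ($O{\left(U \right)} = 2 + \frac{\left(U + U\right) \frac{1}{U + U}}{4} = 2 + \frac{2 U \frac{1}{2 U}}{4} = 2 + \frac{1}{4} \cdot 1 = 2 + \frac{1}{4} = \frac{9}{4}$)
$n = -16834$
$\left(-13561 - 28491\right) \left(n + O{\left(148 \right)}\right) = \left(-13561 - 28491\right) \left(-16834 + \frac{9}{4}\right) = \left(-42052\right) \left(- \frac{67327}{4}\right) = 707808751$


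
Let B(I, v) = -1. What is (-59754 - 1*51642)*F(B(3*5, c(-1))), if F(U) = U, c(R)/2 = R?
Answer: 111396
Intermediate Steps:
c(R) = 2*R
(-59754 - 1*51642)*F(B(3*5, c(-1))) = (-59754 - 1*51642)*(-1) = (-59754 - 51642)*(-1) = -111396*(-1) = 111396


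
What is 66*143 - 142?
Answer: 9296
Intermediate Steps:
66*143 - 142 = 9438 - 142 = 9296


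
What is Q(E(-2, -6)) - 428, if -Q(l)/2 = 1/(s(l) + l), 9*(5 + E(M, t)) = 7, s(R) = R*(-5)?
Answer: -32537/76 ≈ -428.12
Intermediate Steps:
s(R) = -5*R
E(M, t) = -38/9 (E(M, t) = -5 + (⅑)*7 = -5 + 7/9 = -38/9)
Q(l) = 1/(2*l) (Q(l) = -2/(-5*l + l) = -2*(-1/(4*l)) = -(-1)/(2*l) = 1/(2*l))
Q(E(-2, -6)) - 428 = 1/(2*(-38/9)) - 428 = (½)*(-9/38) - 428 = -9/76 - 428 = -32537/76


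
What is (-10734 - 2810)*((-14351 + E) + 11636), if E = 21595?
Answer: -255710720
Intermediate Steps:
(-10734 - 2810)*((-14351 + E) + 11636) = (-10734 - 2810)*((-14351 + 21595) + 11636) = -13544*(7244 + 11636) = -13544*18880 = -255710720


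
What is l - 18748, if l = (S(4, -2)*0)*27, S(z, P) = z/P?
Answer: -18748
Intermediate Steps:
l = 0 (l = ((4/(-2))*0)*27 = ((4*(-½))*0)*27 = -2*0*27 = 0*27 = 0)
l - 18748 = 0 - 18748 = -18748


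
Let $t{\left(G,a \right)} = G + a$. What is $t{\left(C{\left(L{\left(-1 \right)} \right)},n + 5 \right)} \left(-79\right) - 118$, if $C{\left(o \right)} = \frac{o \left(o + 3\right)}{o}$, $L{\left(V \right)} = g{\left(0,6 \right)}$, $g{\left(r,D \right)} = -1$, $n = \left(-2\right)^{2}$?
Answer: $-987$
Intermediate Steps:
$n = 4$
$L{\left(V \right)} = -1$
$C{\left(o \right)} = 3 + o$ ($C{\left(o \right)} = \frac{o \left(3 + o\right)}{o} = 3 + o$)
$t{\left(C{\left(L{\left(-1 \right)} \right)},n + 5 \right)} \left(-79\right) - 118 = \left(\left(3 - 1\right) + \left(4 + 5\right)\right) \left(-79\right) - 118 = \left(2 + 9\right) \left(-79\right) - 118 = 11 \left(-79\right) - 118 = -869 - 118 = -987$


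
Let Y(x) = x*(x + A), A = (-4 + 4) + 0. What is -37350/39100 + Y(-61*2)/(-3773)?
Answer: -14457719/2950486 ≈ -4.9001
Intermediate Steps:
A = 0 (A = 0 + 0 = 0)
Y(x) = x² (Y(x) = x*(x + 0) = x*x = x²)
-37350/39100 + Y(-61*2)/(-3773) = -37350/39100 + (-61*2)²/(-3773) = -37350*1/39100 + (-122)²*(-1/3773) = -747/782 + 14884*(-1/3773) = -747/782 - 14884/3773 = -14457719/2950486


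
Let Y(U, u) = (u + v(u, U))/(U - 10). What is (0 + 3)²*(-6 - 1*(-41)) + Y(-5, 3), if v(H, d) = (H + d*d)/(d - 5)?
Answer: 23624/75 ≈ 314.99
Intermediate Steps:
v(H, d) = (H + d²)/(-5 + d)
Y(U, u) = (u + (u + U²)/(-5 + U))/(-10 + U) (Y(U, u) = (u + (u + U²)/(-5 + U))/(U - 10) = (u + (u + U²)/(-5 + U))/(-10 + U))
(0 + 3)²*(-6 - 1*(-41)) + Y(-5, 3) = (0 + 3)²*(-6 - 1*(-41)) + (3 + (-5)² + 3*(-5 - 5))/((-10 - 5)*(-5 - 5)) = 3²*(-6 + 41) + (3 + 25 + 3*(-10))/(-15*(-10)) = 9*35 - 1/15*(-⅒)*(3 + 25 - 30) = 315 - 1/15*(-⅒)*(-2) = 315 - 1/75 = 23624/75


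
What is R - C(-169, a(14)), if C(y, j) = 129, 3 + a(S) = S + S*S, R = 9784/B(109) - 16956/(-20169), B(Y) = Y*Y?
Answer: -1130118887/8875107 ≈ -127.34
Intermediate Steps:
B(Y) = Y²
R = 14769916/8875107 (R = 9784/(109²) - 16956/(-20169) = 9784/11881 - 16956*(-1/20169) = 9784*(1/11881) + 628/747 = 9784/11881 + 628/747 = 14769916/8875107 ≈ 1.6642)
a(S) = -3 + S + S² (a(S) = -3 + (S + S*S) = -3 + (S + S²) = -3 + S + S²)
R - C(-169, a(14)) = 14769916/8875107 - 1*129 = 14769916/8875107 - 129 = -1130118887/8875107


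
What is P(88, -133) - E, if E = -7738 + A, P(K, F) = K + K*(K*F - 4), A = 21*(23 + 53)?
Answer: -1024074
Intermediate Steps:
A = 1596 (A = 21*76 = 1596)
P(K, F) = K + K*(-4 + F*K) (P(K, F) = K + K*(F*K - 4) = K + K*(-4 + F*K))
E = -6142 (E = -7738 + 1596 = -6142)
P(88, -133) - E = 88*(-3 - 133*88) - 1*(-6142) = 88*(-3 - 11704) + 6142 = 88*(-11707) + 6142 = -1030216 + 6142 = -1024074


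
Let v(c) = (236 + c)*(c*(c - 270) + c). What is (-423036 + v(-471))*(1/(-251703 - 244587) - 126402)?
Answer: 860787590803770136/82715 ≈ 1.0407e+13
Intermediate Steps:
v(c) = (236 + c)*(c + c*(-270 + c)) (v(c) = (236 + c)*(c*(-270 + c) + c) = (236 + c)*(c + c*(-270 + c)))
(-423036 + v(-471))*(1/(-251703 - 244587) - 126402) = (-423036 - 471*(-63484 + (-471)² - 33*(-471)))*(1/(-251703 - 244587) - 126402) = (-423036 - 471*(-63484 + 221841 + 15543))*(1/(-496290) - 126402) = (-423036 - 471*173900)*(-1/496290 - 126402) = (-423036 - 81906900)*(-62732048581/496290) = -82329936*(-62732048581/496290) = 860787590803770136/82715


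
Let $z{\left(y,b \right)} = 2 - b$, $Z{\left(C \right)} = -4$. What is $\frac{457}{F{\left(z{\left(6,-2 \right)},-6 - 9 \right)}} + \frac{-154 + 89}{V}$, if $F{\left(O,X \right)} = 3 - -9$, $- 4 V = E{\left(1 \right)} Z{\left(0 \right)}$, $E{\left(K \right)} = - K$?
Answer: $\frac{1237}{12} \approx 103.08$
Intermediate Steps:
$V = -1$ ($V = - \frac{\left(-1\right) 1 \left(-4\right)}{4} = - \frac{\left(-1\right) \left(-4\right)}{4} = \left(- \frac{1}{4}\right) 4 = -1$)
$F{\left(O,X \right)} = 12$ ($F{\left(O,X \right)} = 3 + 9 = 12$)
$\frac{457}{F{\left(z{\left(6,-2 \right)},-6 - 9 \right)}} + \frac{-154 + 89}{V} = \frac{457}{12} + \frac{-154 + 89}{-1} = 457 \cdot \frac{1}{12} - -65 = \frac{457}{12} + 65 = \frac{1237}{12}$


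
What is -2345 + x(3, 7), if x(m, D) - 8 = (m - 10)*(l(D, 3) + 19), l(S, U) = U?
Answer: -2491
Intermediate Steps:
x(m, D) = -212 + 22*m (x(m, D) = 8 + (m - 10)*(3 + 19) = 8 + (-10 + m)*22 = 8 + (-220 + 22*m) = -212 + 22*m)
-2345 + x(3, 7) = -2345 + (-212 + 22*3) = -2345 + (-212 + 66) = -2345 - 146 = -2491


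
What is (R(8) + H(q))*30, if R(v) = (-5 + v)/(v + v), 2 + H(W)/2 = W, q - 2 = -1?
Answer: -435/8 ≈ -54.375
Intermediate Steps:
q = 1 (q = 2 - 1 = 1)
H(W) = -4 + 2*W
R(v) = (-5 + v)/(2*v) (R(v) = (-5 + v)/((2*v)) = (-5 + v)*(1/(2*v)) = (-5 + v)/(2*v))
(R(8) + H(q))*30 = ((½)*(-5 + 8)/8 + (-4 + 2*1))*30 = ((½)*(⅛)*3 + (-4 + 2))*30 = (3/16 - 2)*30 = -29/16*30 = -435/8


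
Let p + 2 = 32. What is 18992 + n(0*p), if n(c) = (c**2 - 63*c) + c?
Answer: 18992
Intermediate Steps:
p = 30 (p = -2 + 32 = 30)
n(c) = c**2 - 62*c
18992 + n(0*p) = 18992 + (0*30)*(-62 + 0*30) = 18992 + 0*(-62 + 0) = 18992 + 0*(-62) = 18992 + 0 = 18992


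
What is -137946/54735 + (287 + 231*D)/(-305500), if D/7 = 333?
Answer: -1193847913/278692375 ≈ -4.2837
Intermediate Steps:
D = 2331 (D = 7*333 = 2331)
-137946/54735 + (287 + 231*D)/(-305500) = -137946/54735 + (287 + 231*2331)/(-305500) = -137946*1/54735 + (287 + 538461)*(-1/305500) = -45982/18245 + 538748*(-1/305500) = -45982/18245 - 134687/76375 = -1193847913/278692375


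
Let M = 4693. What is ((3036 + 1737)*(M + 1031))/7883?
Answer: 27320652/7883 ≈ 3465.8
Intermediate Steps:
((3036 + 1737)*(M + 1031))/7883 = ((3036 + 1737)*(4693 + 1031))/7883 = (4773*5724)*(1/7883) = 27320652*(1/7883) = 27320652/7883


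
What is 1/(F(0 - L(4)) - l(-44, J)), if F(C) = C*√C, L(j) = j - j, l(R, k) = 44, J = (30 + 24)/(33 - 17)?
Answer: -1/44 ≈ -0.022727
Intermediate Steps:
J = 27/8 (J = 54/16 = 54*(1/16) = 27/8 ≈ 3.3750)
L(j) = 0
F(C) = C^(3/2)
1/(F(0 - L(4)) - l(-44, J)) = 1/((0 - 1*0)^(3/2) - 1*44) = 1/((0 + 0)^(3/2) - 44) = 1/(0^(3/2) - 44) = 1/(0 - 44) = 1/(-44) = -1/44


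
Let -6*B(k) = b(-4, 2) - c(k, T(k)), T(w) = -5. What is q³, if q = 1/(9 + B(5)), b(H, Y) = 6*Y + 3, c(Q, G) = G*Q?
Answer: 27/343 ≈ 0.078717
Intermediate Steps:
b(H, Y) = 3 + 6*Y
B(k) = -5/2 - 5*k/6 (B(k) = -((3 + 6*2) - (-5)*k)/6 = -((3 + 12) + 5*k)/6 = -(15 + 5*k)/6 = -5/2 - 5*k/6)
q = 3/7 (q = 1/(9 + (-5/2 - ⅚*5)) = 1/(9 + (-5/2 - 25/6)) = 1/(9 - 20/3) = 1/(7/3) = 3/7 ≈ 0.42857)
q³ = (3/7)³ = 27/343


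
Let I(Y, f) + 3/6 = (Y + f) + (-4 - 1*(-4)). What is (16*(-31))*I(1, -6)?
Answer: 2728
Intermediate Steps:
I(Y, f) = -½ + Y + f (I(Y, f) = -½ + ((Y + f) + (-4 - 1*(-4))) = -½ + ((Y + f) + (-4 + 4)) = -½ + ((Y + f) + 0) = -½ + (Y + f) = -½ + Y + f)
(16*(-31))*I(1, -6) = (16*(-31))*(-½ + 1 - 6) = -496*(-11/2) = 2728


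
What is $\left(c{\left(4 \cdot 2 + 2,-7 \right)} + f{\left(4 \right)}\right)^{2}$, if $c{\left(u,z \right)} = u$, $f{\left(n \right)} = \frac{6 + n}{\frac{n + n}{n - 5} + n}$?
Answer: $\frac{225}{4} \approx 56.25$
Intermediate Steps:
$f{\left(n \right)} = \frac{6 + n}{n + \frac{2 n}{-5 + n}}$ ($f{\left(n \right)} = \frac{6 + n}{\frac{2 n}{-5 + n} + n} = \frac{6 + n}{n + \frac{2 n}{-5 + n}}$)
$\left(c{\left(4 \cdot 2 + 2,-7 \right)} + f{\left(4 \right)}\right)^{2} = \left(\left(4 \cdot 2 + 2\right) + \frac{-30 + 4 + 4^{2}}{4 \left(-3 + 4\right)}\right)^{2} = \left(\left(8 + 2\right) + \frac{-30 + 4 + 16}{4 \cdot 1}\right)^{2} = \left(10 + \frac{1}{4} \cdot 1 \left(-10\right)\right)^{2} = \left(10 - \frac{5}{2}\right)^{2} = \left(\frac{15}{2}\right)^{2} = \frac{225}{4}$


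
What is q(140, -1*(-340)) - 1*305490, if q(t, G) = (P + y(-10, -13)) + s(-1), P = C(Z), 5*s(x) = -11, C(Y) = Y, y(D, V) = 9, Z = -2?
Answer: -1527426/5 ≈ -3.0549e+5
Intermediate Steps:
s(x) = -11/5 (s(x) = (1/5)*(-11) = -11/5)
P = -2
q(t, G) = 24/5 (q(t, G) = (-2 + 9) - 11/5 = 7 - 11/5 = 24/5)
q(140, -1*(-340)) - 1*305490 = 24/5 - 1*305490 = 24/5 - 305490 = -1527426/5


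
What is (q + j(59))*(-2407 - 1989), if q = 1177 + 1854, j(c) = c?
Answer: -13583640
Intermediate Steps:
q = 3031
(q + j(59))*(-2407 - 1989) = (3031 + 59)*(-2407 - 1989) = 3090*(-4396) = -13583640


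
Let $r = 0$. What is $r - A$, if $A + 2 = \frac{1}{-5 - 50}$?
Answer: $\frac{111}{55} \approx 2.0182$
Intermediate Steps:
$A = - \frac{111}{55}$ ($A = -2 + \frac{1}{-5 - 50} = -2 + \frac{1}{-55} = -2 - \frac{1}{55} = - \frac{111}{55} \approx -2.0182$)
$r - A = 0 - - \frac{111}{55} = 0 + \frac{111}{55} = \frac{111}{55}$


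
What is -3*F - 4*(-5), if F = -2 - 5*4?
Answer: 86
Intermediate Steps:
F = -22 (F = -2 - 20 = -22)
-3*F - 4*(-5) = -3*(-22) - 4*(-5) = 66 + 20 = 86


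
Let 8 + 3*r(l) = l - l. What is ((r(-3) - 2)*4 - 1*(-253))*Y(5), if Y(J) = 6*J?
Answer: 7030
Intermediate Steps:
r(l) = -8/3 (r(l) = -8/3 + (l - l)/3 = -8/3 + (⅓)*0 = -8/3 + 0 = -8/3)
((r(-3) - 2)*4 - 1*(-253))*Y(5) = ((-8/3 - 2)*4 - 1*(-253))*(6*5) = (-14/3*4 + 253)*30 = (-56/3 + 253)*30 = (703/3)*30 = 7030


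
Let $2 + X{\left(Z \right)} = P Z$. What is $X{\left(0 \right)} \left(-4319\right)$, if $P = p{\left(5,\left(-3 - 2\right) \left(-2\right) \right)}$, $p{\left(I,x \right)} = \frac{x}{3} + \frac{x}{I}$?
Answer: $8638$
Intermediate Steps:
$p{\left(I,x \right)} = \frac{x}{3} + \frac{x}{I}$ ($p{\left(I,x \right)} = x \frac{1}{3} + \frac{x}{I} = \frac{x}{3} + \frac{x}{I}$)
$P = \frac{16}{3}$ ($P = \frac{\left(-3 - 2\right) \left(-2\right)}{3} + \frac{\left(-3 - 2\right) \left(-2\right)}{5} = \frac{\left(-5\right) \left(-2\right)}{3} + \left(-5\right) \left(-2\right) \frac{1}{5} = \frac{1}{3} \cdot 10 + 10 \cdot \frac{1}{5} = \frac{10}{3} + 2 = \frac{16}{3} \approx 5.3333$)
$X{\left(Z \right)} = -2 + \frac{16 Z}{3}$
$X{\left(0 \right)} \left(-4319\right) = \left(-2 + \frac{16}{3} \cdot 0\right) \left(-4319\right) = \left(-2 + 0\right) \left(-4319\right) = \left(-2\right) \left(-4319\right) = 8638$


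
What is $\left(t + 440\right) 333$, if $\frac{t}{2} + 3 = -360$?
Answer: $-95238$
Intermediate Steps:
$t = -726$ ($t = -6 + 2 \left(-360\right) = -6 - 720 = -726$)
$\left(t + 440\right) 333 = \left(-726 + 440\right) 333 = \left(-286\right) 333 = -95238$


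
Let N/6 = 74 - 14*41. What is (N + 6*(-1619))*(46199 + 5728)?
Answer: -660199878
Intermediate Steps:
N = -3000 (N = 6*(74 - 14*41) = 6*(74 - 574) = 6*(-500) = -3000)
(N + 6*(-1619))*(46199 + 5728) = (-3000 + 6*(-1619))*(46199 + 5728) = (-3000 - 9714)*51927 = -12714*51927 = -660199878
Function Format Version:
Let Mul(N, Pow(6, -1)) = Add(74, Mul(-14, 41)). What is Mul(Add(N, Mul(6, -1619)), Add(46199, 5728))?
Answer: -660199878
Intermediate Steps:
N = -3000 (N = Mul(6, Add(74, Mul(-14, 41))) = Mul(6, Add(74, -574)) = Mul(6, -500) = -3000)
Mul(Add(N, Mul(6, -1619)), Add(46199, 5728)) = Mul(Add(-3000, Mul(6, -1619)), Add(46199, 5728)) = Mul(Add(-3000, -9714), 51927) = Mul(-12714, 51927) = -660199878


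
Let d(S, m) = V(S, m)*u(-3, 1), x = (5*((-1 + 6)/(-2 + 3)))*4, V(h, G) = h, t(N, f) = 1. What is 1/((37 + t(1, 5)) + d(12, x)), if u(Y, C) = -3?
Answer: ½ ≈ 0.50000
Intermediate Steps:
x = 100 (x = (5*(5/1))*4 = (5*(5*1))*4 = (5*5)*4 = 25*4 = 100)
d(S, m) = -3*S (d(S, m) = S*(-3) = -3*S)
1/((37 + t(1, 5)) + d(12, x)) = 1/((37 + 1) - 3*12) = 1/(38 - 36) = 1/2 = ½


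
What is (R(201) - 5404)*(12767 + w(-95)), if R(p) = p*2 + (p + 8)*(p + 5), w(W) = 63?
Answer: 488207160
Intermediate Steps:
R(p) = 2*p + (5 + p)*(8 + p) (R(p) = 2*p + (8 + p)*(5 + p) = 2*p + (5 + p)*(8 + p))
(R(201) - 5404)*(12767 + w(-95)) = ((40 + 201² + 15*201) - 5404)*(12767 + 63) = ((40 + 40401 + 3015) - 5404)*12830 = (43456 - 5404)*12830 = 38052*12830 = 488207160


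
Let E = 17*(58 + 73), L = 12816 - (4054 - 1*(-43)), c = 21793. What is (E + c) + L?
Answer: 32739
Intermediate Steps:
L = 8719 (L = 12816 - (4054 + 43) = 12816 - 1*4097 = 12816 - 4097 = 8719)
E = 2227 (E = 17*131 = 2227)
(E + c) + L = (2227 + 21793) + 8719 = 24020 + 8719 = 32739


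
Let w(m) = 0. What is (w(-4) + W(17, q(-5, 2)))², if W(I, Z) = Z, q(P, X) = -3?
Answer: 9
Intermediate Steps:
(w(-4) + W(17, q(-5, 2)))² = (0 - 3)² = (-3)² = 9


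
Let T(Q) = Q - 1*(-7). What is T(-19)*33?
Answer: -396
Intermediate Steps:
T(Q) = 7 + Q (T(Q) = Q + 7 = 7 + Q)
T(-19)*33 = (7 - 19)*33 = -12*33 = -396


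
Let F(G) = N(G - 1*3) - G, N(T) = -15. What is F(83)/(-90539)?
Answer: 98/90539 ≈ 0.0010824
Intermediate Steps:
F(G) = -15 - G
F(83)/(-90539) = (-15 - 1*83)/(-90539) = (-15 - 83)*(-1/90539) = -98*(-1/90539) = 98/90539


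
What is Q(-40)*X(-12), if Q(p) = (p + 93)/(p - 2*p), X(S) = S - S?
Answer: 0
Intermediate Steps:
X(S) = 0
Q(p) = -(93 + p)/p (Q(p) = (93 + p)/((-p)) = (93 + p)*(-1/p) = -(93 + p)/p)
Q(-40)*X(-12) = ((-93 - 1*(-40))/(-40))*0 = -(-93 + 40)/40*0 = -1/40*(-53)*0 = (53/40)*0 = 0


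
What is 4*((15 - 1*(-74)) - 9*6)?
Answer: 140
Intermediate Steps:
4*((15 - 1*(-74)) - 9*6) = 4*((15 + 74) - 54) = 4*(89 - 54) = 4*35 = 140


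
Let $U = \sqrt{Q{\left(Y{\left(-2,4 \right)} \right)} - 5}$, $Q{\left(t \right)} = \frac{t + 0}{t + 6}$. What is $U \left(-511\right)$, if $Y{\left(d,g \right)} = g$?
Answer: $- \frac{511 i \sqrt{115}}{5} \approx - 1096.0 i$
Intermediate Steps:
$Q{\left(t \right)} = \frac{t}{6 + t}$
$U = \frac{i \sqrt{115}}{5}$ ($U = \sqrt{\frac{4}{6 + 4} - 5} = \sqrt{\frac{4}{10} - 5} = \sqrt{4 \cdot \frac{1}{10} - 5} = \sqrt{\frac{2}{5} - 5} = \sqrt{- \frac{23}{5}} = \frac{i \sqrt{115}}{5} \approx 2.1448 i$)
$U \left(-511\right) = \frac{i \sqrt{115}}{5} \left(-511\right) = - \frac{511 i \sqrt{115}}{5}$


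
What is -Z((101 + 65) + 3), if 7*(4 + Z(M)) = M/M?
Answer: 27/7 ≈ 3.8571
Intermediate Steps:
Z(M) = -27/7 (Z(M) = -4 + (M/M)/7 = -4 + (⅐)*1 = -4 + ⅐ = -27/7)
-Z((101 + 65) + 3) = -1*(-27/7) = 27/7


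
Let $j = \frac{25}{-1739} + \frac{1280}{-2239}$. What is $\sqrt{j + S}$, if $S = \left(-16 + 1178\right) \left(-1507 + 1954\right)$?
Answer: $\frac{\sqrt{7874455124106926579}}{3893621} \approx 720.7$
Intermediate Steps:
$j = - \frac{2281895}{3893621}$ ($j = 25 \left(- \frac{1}{1739}\right) + 1280 \left(- \frac{1}{2239}\right) = - \frac{25}{1739} - \frac{1280}{2239} = - \frac{2281895}{3893621} \approx -0.58606$)
$S = 519414$ ($S = 1162 \cdot 447 = 519414$)
$\sqrt{j + S} = \sqrt{- \frac{2281895}{3893621} + 519414} = \sqrt{\frac{2022398976199}{3893621}} = \frac{\sqrt{7874455124106926579}}{3893621}$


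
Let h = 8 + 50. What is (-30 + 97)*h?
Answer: 3886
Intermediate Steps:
h = 58
(-30 + 97)*h = (-30 + 97)*58 = 67*58 = 3886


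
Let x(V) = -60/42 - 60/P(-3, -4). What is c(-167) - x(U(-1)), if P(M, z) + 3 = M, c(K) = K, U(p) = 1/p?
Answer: -1229/7 ≈ -175.57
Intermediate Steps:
P(M, z) = -3 + M
x(V) = 60/7 (x(V) = -60/42 - 60/(-3 - 3) = -60*1/42 - 60/(-6) = -10/7 - 60*(-⅙) = -10/7 + 10 = 60/7)
c(-167) - x(U(-1)) = -167 - 1*60/7 = -167 - 60/7 = -1229/7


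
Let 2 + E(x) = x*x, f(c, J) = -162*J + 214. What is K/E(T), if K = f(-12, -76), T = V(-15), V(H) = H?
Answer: 12526/223 ≈ 56.170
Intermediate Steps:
T = -15
f(c, J) = 214 - 162*J
K = 12526 (K = 214 - 162*(-76) = 214 + 12312 = 12526)
E(x) = -2 + x**2 (E(x) = -2 + x*x = -2 + x**2)
K/E(T) = 12526/(-2 + (-15)**2) = 12526/(-2 + 225) = 12526/223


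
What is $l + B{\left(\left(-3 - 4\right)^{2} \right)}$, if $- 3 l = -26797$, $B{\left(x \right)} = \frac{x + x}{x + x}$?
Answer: $\frac{26800}{3} \approx 8933.3$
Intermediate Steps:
$B{\left(x \right)} = 1$ ($B{\left(x \right)} = \frac{2 x}{2 x} = 2 x \frac{1}{2 x} = 1$)
$l = \frac{26797}{3}$ ($l = \left(- \frac{1}{3}\right) \left(-26797\right) = \frac{26797}{3} \approx 8932.3$)
$l + B{\left(\left(-3 - 4\right)^{2} \right)} = \frac{26797}{3} + 1 = \frac{26800}{3}$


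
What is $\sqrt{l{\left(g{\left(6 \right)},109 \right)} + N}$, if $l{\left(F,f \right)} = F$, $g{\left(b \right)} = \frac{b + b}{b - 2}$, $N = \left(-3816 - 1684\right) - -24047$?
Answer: $5 \sqrt{742} \approx 136.2$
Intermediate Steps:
$N = 18547$ ($N = -5500 + 24047 = 18547$)
$g{\left(b \right)} = \frac{2 b}{-2 + b}$
$\sqrt{l{\left(g{\left(6 \right)},109 \right)} + N} = \sqrt{2 \cdot 6 \frac{1}{-2 + 6} + 18547} = \sqrt{2 \cdot 6 \cdot \frac{1}{4} + 18547} = \sqrt{3 + 18547} = \sqrt{18550} = 5 \sqrt{742}$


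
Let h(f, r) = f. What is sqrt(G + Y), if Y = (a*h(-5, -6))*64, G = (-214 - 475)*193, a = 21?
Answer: I*sqrt(139697) ≈ 373.76*I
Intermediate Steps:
G = -132977 (G = -689*193 = -132977)
Y = -6720 (Y = (21*(-5))*64 = -105*64 = -6720)
sqrt(G + Y) = sqrt(-132977 - 6720) = sqrt(-139697) = I*sqrt(139697)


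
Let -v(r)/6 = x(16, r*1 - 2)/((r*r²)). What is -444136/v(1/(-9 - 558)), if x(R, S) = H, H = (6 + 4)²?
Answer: -1133/279006525 ≈ -4.0608e-6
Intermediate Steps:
H = 100 (H = 10² = 100)
x(R, S) = 100
v(r) = -600/r³ (v(r) = -600/(r*r²) = -600/(r³) = -600/r³)
-444136/v(1/(-9 - 558)) = -444136*(-1/(600*(-9 - 558)³)) = -444136/((-600/(1/(-567))³)) = -444136/((-600/(-1/567)³)) = -444136/((-600*(-182284263))) = -444136/109370557800 = -444136*1/109370557800 = -1133/279006525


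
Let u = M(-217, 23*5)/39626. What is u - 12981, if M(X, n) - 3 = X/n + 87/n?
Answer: -11830857395/911398 ≈ -12981.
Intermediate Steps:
M(X, n) = 3 + 87/n + X/n (M(X, n) = 3 + (X/n + 87/n) = 3 + (87/n + X/n) = 3 + 87/n + X/n)
u = 43/911398 (u = ((87 - 217 + 3*(23*5))/((23*5)))/39626 = ((87 - 217 + 3*115)/115)*(1/39626) = ((87 - 217 + 345)/115)*(1/39626) = ((1/115)*215)*(1/39626) = (43/23)*(1/39626) = 43/911398 ≈ 4.7180e-5)
u - 12981 = 43/911398 - 12981 = -11830857395/911398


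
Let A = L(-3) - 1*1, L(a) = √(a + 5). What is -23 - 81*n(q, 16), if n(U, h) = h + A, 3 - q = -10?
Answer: -1238 - 81*√2 ≈ -1352.6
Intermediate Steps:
L(a) = √(5 + a)
q = 13 (q = 3 - 1*(-10) = 3 + 10 = 13)
A = -1 + √2 (A = √(5 - 3) - 1*1 = √2 - 1 = -1 + √2 ≈ 0.41421)
n(U, h) = -1 + h + √2 (n(U, h) = h + (-1 + √2) = -1 + h + √2)
-23 - 81*n(q, 16) = -23 - 81*(-1 + 16 + √2) = -23 - 81*(15 + √2) = -23 + (-1215 - 81*√2) = -1238 - 81*√2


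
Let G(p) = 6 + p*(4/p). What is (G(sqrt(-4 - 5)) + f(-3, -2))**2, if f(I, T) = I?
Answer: 49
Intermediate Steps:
G(p) = 10 (G(p) = 6 + 4 = 10)
(G(sqrt(-4 - 5)) + f(-3, -2))**2 = (10 - 3)**2 = 7**2 = 49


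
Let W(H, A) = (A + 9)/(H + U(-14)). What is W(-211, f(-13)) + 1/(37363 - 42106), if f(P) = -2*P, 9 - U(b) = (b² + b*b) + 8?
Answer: -23801/407898 ≈ -0.058350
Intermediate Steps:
U(b) = 1 - 2*b² (U(b) = 9 - ((b² + b*b) + 8) = 9 - ((b² + b²) + 8) = 9 - (2*b² + 8) = 9 - (8 + 2*b²) = 9 + (-8 - 2*b²) = 1 - 2*b²)
W(H, A) = (9 + A)/(-391 + H) (W(H, A) = (A + 9)/(H + (1 - 2*(-14)²)) = (9 + A)/(H + (1 - 2*196)) = (9 + A)/(H + (1 - 392)) = (9 + A)/(H - 391) = (9 + A)/(-391 + H))
W(-211, f(-13)) + 1/(37363 - 42106) = (9 - 2*(-13))/(-391 - 211) + 1/(37363 - 42106) = (9 + 26)/(-602) + 1/(-4743) = -1/602*35 - 1/4743 = -5/86 - 1/4743 = -23801/407898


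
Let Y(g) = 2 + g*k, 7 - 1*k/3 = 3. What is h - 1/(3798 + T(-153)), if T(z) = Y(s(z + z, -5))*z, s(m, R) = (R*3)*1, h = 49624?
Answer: 1539931967/31032 ≈ 49624.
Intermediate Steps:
k = 12 (k = 21 - 3*3 = 21 - 9 = 12)
s(m, R) = 3*R (s(m, R) = (3*R)*1 = 3*R)
Y(g) = 2 + 12*g (Y(g) = 2 + g*12 = 2 + 12*g)
T(z) = -178*z (T(z) = (2 + 12*(3*(-5)))*z = (2 + 12*(-15))*z = (2 - 180)*z = -178*z)
h - 1/(3798 + T(-153)) = 49624 - 1/(3798 - 178*(-153)) = 49624 - 1/(3798 + 27234) = 49624 - 1/31032 = 1539931967/31032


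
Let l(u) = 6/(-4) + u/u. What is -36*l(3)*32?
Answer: 576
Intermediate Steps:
l(u) = -½ (l(u) = 6*(-¼) + 1 = -3/2 + 1 = -½)
-36*l(3)*32 = -36*(-½)*32 = 18*32 = 576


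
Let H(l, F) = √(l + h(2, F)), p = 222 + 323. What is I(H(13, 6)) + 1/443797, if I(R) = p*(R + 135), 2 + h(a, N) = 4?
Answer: 32652364276/443797 + 545*√15 ≈ 75686.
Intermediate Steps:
h(a, N) = 2 (h(a, N) = -2 + 4 = 2)
p = 545
H(l, F) = √(2 + l) (H(l, F) = √(l + 2) = √(2 + l))
I(R) = 73575 + 545*R (I(R) = 545*(R + 135) = 545*(135 + R) = 73575 + 545*R)
I(H(13, 6)) + 1/443797 = (73575 + 545*√(2 + 13)) + 1/443797 = (73575 + 545*√15) + 1/443797 = 32652364276/443797 + 545*√15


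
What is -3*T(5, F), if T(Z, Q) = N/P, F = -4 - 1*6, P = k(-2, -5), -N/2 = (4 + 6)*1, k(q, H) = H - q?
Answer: -20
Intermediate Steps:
N = -20 (N = -2*(4 + 6) = -20 ≈ -20.000)
P = -3 (P = -5 - 1*(-2) = -5 + 2 = -3)
F = -10 (F = -4 - 6 = -10)
T(Z, Q) = 20/3 (T(Z, Q) = -20/(-3) = -20*(-⅓) = 20/3)
-3*T(5, F) = -3*20/3 = -20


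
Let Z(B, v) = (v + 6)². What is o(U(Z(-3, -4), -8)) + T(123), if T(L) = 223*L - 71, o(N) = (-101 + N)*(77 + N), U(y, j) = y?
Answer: 19501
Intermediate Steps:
Z(B, v) = (6 + v)²
T(L) = -71 + 223*L
o(U(Z(-3, -4), -8)) + T(123) = (-7777 + ((6 - 4)²)² - 24*(6 - 4)²) + (-71 + 223*123) = (-7777 + (2²)² - 24*2²) + (-71 + 27429) = (-7777 + 4² - 24*4) + 27358 = (-7777 + 16 - 96) + 27358 = -7857 + 27358 = 19501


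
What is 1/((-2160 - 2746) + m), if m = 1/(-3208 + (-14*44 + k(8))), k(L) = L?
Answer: -3816/18721297 ≈ -0.00020383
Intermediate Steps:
m = -1/3816 (m = 1/(-3208 + (-14*44 + 8)) = 1/(-3208 + (-616 + 8)) = 1/(-3208 - 608) = 1/(-3816) = -1/3816 ≈ -0.00026205)
1/((-2160 - 2746) + m) = 1/((-2160 - 2746) - 1/3816) = 1/(-4906 - 1/3816) = 1/(-18721297/3816) = -3816/18721297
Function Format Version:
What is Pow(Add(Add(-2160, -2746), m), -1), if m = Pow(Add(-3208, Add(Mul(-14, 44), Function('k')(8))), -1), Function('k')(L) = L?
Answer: Rational(-3816, 18721297) ≈ -0.00020383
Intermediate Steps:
m = Rational(-1, 3816) (m = Pow(Add(-3208, Add(Mul(-14, 44), 8)), -1) = Pow(Add(-3208, Add(-616, 8)), -1) = Pow(Add(-3208, -608), -1) = Pow(-3816, -1) = Rational(-1, 3816) ≈ -0.00026205)
Pow(Add(Add(-2160, -2746), m), -1) = Pow(Add(Add(-2160, -2746), Rational(-1, 3816)), -1) = Pow(Add(-4906, Rational(-1, 3816)), -1) = Pow(Rational(-18721297, 3816), -1) = Rational(-3816, 18721297)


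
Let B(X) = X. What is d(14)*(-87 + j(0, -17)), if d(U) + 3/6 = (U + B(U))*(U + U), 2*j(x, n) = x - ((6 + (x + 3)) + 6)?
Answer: -296163/4 ≈ -74041.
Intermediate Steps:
j(x, n) = -15/2 (j(x, n) = (x - ((6 + (x + 3)) + 6))/2 = (x - ((6 + (3 + x)) + 6))/2 = (x - ((9 + x) + 6))/2 = (x - (15 + x))/2 = (x + (-15 - x))/2 = (1/2)*(-15) = -15/2)
d(U) = -1/2 + 4*U**2 (d(U) = -1/2 + (U + U)*(U + U) = -1/2 + (2*U)*(2*U) = -1/2 + 4*U**2)
d(14)*(-87 + j(0, -17)) = (-1/2 + 4*14**2)*(-87 - 15/2) = (-1/2 + 4*196)*(-189/2) = (-1/2 + 784)*(-189/2) = (1567/2)*(-189/2) = -296163/4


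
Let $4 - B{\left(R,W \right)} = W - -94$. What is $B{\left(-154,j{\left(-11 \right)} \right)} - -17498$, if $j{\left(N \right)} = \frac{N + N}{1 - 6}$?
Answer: $\frac{87018}{5} \approx 17404.0$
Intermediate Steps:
$j{\left(N \right)} = - \frac{2 N}{5}$ ($j{\left(N \right)} = \frac{2 N}{-5} = 2 N \left(- \frac{1}{5}\right) = - \frac{2 N}{5}$)
$B{\left(R,W \right)} = -90 - W$ ($B{\left(R,W \right)} = 4 - \left(W - -94\right) = 4 - \left(W + 94\right) = 4 - \left(94 + W\right) = -90 - W$)
$B{\left(-154,j{\left(-11 \right)} \right)} - -17498 = \left(-90 - \left(- \frac{2}{5}\right) \left(-11\right)\right) - -17498 = \left(-90 - \frac{22}{5}\right) + 17498 = - \frac{472}{5} + 17498 = \frac{87018}{5}$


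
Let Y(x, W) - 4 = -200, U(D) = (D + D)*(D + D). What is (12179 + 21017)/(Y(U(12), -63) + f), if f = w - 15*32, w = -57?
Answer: -33196/733 ≈ -45.288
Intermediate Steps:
U(D) = 4*D**2 (U(D) = (2*D)*(2*D) = 4*D**2)
f = -537 (f = -57 - 15*32 = -57 - 480 = -537)
Y(x, W) = -196 (Y(x, W) = 4 - 200 = -196)
(12179 + 21017)/(Y(U(12), -63) + f) = (12179 + 21017)/(-196 - 537) = 33196/(-733) = 33196*(-1/733) = -33196/733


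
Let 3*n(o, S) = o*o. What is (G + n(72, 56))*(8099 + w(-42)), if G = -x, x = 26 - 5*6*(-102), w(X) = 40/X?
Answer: -32991446/3 ≈ -1.0997e+7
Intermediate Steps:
n(o, S) = o**2/3 (n(o, S) = (o*o)/3 = o**2/3)
x = 3086 (x = 26 - 30*(-102) = 26 + 3060 = 3086)
G = -3086 (G = -1*3086 = -3086)
(G + n(72, 56))*(8099 + w(-42)) = (-3086 + (1/3)*72**2)*(8099 + 40/(-42)) = (-3086 + (1/3)*5184)*(8099 + 40*(-1/42)) = (-3086 + 1728)*(8099 - 20/21) = -1358*170059/21 = -32991446/3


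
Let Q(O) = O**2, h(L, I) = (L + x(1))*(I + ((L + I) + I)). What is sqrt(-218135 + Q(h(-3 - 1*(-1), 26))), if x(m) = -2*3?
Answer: sqrt(151529) ≈ 389.27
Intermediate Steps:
x(m) = -6
h(L, I) = (-6 + L)*(L + 3*I) (h(L, I) = (L - 6)*(I + ((L + I) + I)) = (-6 + L)*(I + ((I + L) + I)) = (-6 + L)*(I + (L + 2*I)) = (-6 + L)*(L + 3*I))
sqrt(-218135 + Q(h(-3 - 1*(-1), 26))) = sqrt(-218135 + ((-3 - 1*(-1))**2 - 18*26 - 6*(-3 - 1*(-1)) + 3*26*(-3 - 1*(-1)))**2) = sqrt(-218135 + ((-3 + 1)**2 - 468 - 6*(-3 + 1) + 3*26*(-3 + 1))**2) = sqrt(-218135 + ((-2)**2 - 468 - 6*(-2) + 3*26*(-2))**2) = sqrt(-218135 + (4 - 468 + 12 - 156)**2) = sqrt(-218135 + (-608)**2) = sqrt(-218135 + 369664) = sqrt(151529)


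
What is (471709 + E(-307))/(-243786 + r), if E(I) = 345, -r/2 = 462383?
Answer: -21457/53116 ≈ -0.40396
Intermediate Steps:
r = -924766 (r = -2*462383 = -924766)
(471709 + E(-307))/(-243786 + r) = (471709 + 345)/(-243786 - 924766) = 472054/(-1168552) = 472054*(-1/1168552) = -21457/53116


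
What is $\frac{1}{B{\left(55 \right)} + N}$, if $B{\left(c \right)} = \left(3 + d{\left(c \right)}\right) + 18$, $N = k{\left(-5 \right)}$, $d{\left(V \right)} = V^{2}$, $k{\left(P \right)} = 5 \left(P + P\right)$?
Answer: $\frac{1}{2996} \approx 0.00033378$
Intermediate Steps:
$k{\left(P \right)} = 10 P$ ($k{\left(P \right)} = 5 \cdot 2 P = 10 P$)
$N = -50$ ($N = 10 \left(-5\right) = -50$)
$B{\left(c \right)} = 21 + c^{2}$ ($B{\left(c \right)} = \left(3 + c^{2}\right) + 18 = 21 + c^{2}$)
$\frac{1}{B{\left(55 \right)} + N} = \frac{1}{\left(21 + 55^{2}\right) - 50} = \frac{1}{\left(21 + 3025\right) - 50} = \frac{1}{3046 - 50} = \frac{1}{2996}$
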